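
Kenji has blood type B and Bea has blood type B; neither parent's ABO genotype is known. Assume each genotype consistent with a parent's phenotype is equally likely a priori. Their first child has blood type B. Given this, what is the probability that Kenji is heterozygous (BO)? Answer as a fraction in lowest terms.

7/15

Possible genotypes: Kenji ∈ {BB, BO}; Bea ∈ {BB, BO}.
Weight each parental genotype pair by prior × P(type-B child):
  BB × BB: posterior weight 4/15.
  BB × BO: posterior weight 4/15.
  BO × BB: posterior weight 4/15.
  BO × BO: posterior weight 1/5.
Sum the posterior weight over pairs where Kenji is BO: 7/15.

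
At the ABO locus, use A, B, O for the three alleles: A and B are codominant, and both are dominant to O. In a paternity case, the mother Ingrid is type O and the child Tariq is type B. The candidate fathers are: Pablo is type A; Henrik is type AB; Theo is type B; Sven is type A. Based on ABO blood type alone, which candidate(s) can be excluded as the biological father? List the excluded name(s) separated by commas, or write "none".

A candidate is excluded only if no genotype consistent with his phenotype could produce a type B child with a type O mother.
Pablo (type A): no genotype consistent with that phenotype can produce a type-B child with a type-O mother.
Sven (type A): no genotype consistent with that phenotype can produce a type-B child with a type-O mother.

Pablo, Sven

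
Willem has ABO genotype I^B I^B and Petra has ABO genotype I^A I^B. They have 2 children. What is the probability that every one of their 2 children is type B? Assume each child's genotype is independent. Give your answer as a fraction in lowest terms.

1/4

ABO cross I^B I^B × I^A I^B → 1/2 B, 1/2 AB.
So P(type B) = 1/2 per child.
All 2 independent: (1/2)^2 = 1/4.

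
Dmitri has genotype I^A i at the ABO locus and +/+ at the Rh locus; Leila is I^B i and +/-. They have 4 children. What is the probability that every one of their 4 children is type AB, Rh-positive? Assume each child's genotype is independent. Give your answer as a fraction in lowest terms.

1/256

ABO cross I^A i × I^B i → 1/4 O, 1/4 A, 1/4 B, 1/4 AB.
Rh cross +/+ × +/- → 1 Rh+; so P(type AB, Rh-positive) = 1/4 × 1 = 1/4 per child.
All 4 independent: (1/4)^4 = 1/256.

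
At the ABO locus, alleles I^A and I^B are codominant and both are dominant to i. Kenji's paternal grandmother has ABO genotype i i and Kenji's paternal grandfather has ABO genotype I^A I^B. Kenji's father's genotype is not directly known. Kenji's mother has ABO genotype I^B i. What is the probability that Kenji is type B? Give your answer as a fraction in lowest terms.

Kenji's father's ABO genotype from i i × I^A I^B: 1/2 I^A i, 1/2 I^B i.
Crossing each possibility with the mother I^B i and summing P(type B): 1/2·1/4 + 1/2·3/4 = 1/2.

1/2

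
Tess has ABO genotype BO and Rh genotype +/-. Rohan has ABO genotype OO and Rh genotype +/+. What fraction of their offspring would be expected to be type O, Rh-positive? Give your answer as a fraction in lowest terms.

ABO cross BO × OO → offspring phenotypes: 1/2 O, 1/2 B.
Rh cross +/- × +/+ → 1 Rh+.
Independent loci: P(type O, Rh-positive) = 1/2 × 1 = 1/2.

1/2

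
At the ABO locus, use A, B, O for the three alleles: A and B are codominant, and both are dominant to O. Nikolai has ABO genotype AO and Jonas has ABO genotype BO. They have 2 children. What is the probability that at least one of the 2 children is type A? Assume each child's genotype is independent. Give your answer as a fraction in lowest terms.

ABO cross AO × BO → 1/4 O, 1/4 A, 1/4 B, 1/4 AB.
So P(type A) = 1/4 per child.
P(none) = (3/4)^2 = 9/16; P(at least one) = 1 − 9/16 = 7/16.

7/16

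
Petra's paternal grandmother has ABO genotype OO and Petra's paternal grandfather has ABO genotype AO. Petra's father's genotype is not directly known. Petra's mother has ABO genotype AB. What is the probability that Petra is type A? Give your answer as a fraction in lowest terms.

1/2

Petra's father's ABO genotype from OO × AO: 1/2 AO, 1/2 OO.
Crossing each possibility with the mother AB and summing P(type A): 1/2·1/2 + 1/2·1/2 = 1/2.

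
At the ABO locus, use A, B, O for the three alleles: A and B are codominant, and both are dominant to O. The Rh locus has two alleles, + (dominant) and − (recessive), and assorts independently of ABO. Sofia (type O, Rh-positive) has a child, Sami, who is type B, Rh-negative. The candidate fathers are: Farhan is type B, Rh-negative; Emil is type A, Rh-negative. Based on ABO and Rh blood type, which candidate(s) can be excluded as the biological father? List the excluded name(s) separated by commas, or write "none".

Emil

A candidate is excluded only if no genotype consistent with his phenotype could produce a type B, Rh-negative child with a type O, Rh-positive mother.
Emil (type A, Rh-): no genotype consistent with that phenotype can produce a type-B Rh- child with a type-O mother.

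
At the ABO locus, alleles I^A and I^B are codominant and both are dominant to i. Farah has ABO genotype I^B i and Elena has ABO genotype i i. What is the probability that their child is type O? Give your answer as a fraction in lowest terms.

1/2

ABO cross I^B i × i i → offspring phenotypes: 1/2 O, 1/2 B.
So P(type O) = 1/2.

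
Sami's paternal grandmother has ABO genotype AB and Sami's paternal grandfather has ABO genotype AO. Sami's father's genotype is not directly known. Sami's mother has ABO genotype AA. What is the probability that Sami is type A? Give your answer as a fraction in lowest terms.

Sami's father's ABO genotype from AB × AO: 1/4 AA, 1/4 AB, 1/4 AO, 1/4 BO.
Crossing each possibility with the mother AA and summing P(type A): 1/4·1 + 1/4·1/2 + 1/4·1 + 1/4·1/2 = 3/4.

3/4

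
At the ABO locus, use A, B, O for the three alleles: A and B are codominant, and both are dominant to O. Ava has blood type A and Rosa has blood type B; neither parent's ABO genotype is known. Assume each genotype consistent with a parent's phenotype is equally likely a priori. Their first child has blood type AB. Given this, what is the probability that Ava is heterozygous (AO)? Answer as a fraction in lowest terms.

1/3

Possible genotypes: Ava ∈ {AA, AO}; Rosa ∈ {BB, BO}.
Weight each parental genotype pair by prior × P(type-AB child):
  AA × BB: posterior weight 4/9.
  AA × BO: posterior weight 2/9.
  AO × BB: posterior weight 2/9.
  AO × BO: posterior weight 1/9.
Sum the posterior weight over pairs where Ava is AO: 1/3.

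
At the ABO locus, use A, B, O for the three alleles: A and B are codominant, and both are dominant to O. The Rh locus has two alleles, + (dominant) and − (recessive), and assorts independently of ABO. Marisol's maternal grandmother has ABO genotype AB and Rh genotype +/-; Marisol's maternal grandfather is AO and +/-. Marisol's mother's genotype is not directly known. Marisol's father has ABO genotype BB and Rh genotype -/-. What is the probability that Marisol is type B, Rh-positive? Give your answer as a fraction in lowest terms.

Marisol's mother's ABO genotype from AB × AO: 1/4 AA, 1/4 AB, 1/4 AO, 1/4 BO.
Crossing each possibility with the father BB and summing P(type B): 1/4·0 + 1/4·1/2 + 1/4·1/2 + 1/4·1 = 1/2.
Similarly for Rh via the mother's Rh distribution: P(Rh+) = 1/2.
Independent loci: 1/2 × 1/2 = 1/4.

1/4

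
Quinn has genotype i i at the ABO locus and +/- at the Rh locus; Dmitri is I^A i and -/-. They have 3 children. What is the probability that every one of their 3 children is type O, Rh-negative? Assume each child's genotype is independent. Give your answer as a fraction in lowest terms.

ABO cross i i × I^A i → 1/2 O, 1/2 A.
Rh cross +/- × -/- → 1/2 Rh+, 1/2 Rh-; so P(type O, Rh-negative) = 1/2 × 1/2 = 1/4 per child.
All 3 independent: (1/4)^3 = 1/64.

1/64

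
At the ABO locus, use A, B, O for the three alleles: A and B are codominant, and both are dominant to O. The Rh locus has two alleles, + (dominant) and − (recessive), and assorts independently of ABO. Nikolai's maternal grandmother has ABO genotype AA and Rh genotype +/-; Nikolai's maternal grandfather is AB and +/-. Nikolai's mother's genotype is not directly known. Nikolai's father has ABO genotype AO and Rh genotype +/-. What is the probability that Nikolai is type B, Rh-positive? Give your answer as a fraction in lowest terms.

3/32

Nikolai's mother's ABO genotype from AA × AB: 1/2 AA, 1/2 AB.
Crossing each possibility with the father AO and summing P(type B): 1/2·0 + 1/2·1/4 = 1/8.
Similarly for Rh via the mother's Rh distribution: P(Rh+) = 3/4.
Independent loci: 1/8 × 3/4 = 3/32.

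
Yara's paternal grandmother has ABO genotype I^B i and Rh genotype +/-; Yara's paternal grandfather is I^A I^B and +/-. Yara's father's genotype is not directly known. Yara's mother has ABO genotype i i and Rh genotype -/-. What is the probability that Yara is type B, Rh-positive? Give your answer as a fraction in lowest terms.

1/4

Yara's father's ABO genotype from I^B i × I^A I^B: 1/4 I^A I^B, 1/4 I^A i, 1/4 I^B I^B, 1/4 I^B i.
Crossing each possibility with the mother i i and summing P(type B): 1/4·1/2 + 1/4·0 + 1/4·1 + 1/4·1/2 = 1/2.
Similarly for Rh via the father's Rh distribution: P(Rh+) = 1/2.
Independent loci: 1/2 × 1/2 = 1/4.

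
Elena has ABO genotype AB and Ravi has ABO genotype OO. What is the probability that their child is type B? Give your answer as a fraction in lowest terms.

ABO cross AB × OO → offspring phenotypes: 1/2 A, 1/2 B.
So P(type B) = 1/2.

1/2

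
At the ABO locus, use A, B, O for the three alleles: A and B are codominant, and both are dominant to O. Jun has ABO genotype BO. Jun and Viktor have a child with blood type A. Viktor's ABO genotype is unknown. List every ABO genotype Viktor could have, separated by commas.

AA, AB, AO

For each candidate genotype of Viktor, check whether crossing it with BO can produce every observed child phenotype.
  AA → possible child types {A, AB} ✓
  AB → possible child types {A, B, AB} ✓
  AO → possible child types {O, A, B, AB} ✓
  BB → possible child types {B} ✗
  BO → possible child types {O, B} ✗
  OO → possible child types {O, B} ✗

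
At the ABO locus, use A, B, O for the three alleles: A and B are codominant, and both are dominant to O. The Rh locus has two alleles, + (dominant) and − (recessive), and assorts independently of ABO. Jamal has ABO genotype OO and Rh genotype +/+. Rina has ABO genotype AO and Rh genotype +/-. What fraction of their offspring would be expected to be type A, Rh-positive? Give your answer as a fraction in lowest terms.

1/2

ABO cross OO × AO → offspring phenotypes: 1/2 O, 1/2 A.
Rh cross +/+ × +/- → 1 Rh+.
Independent loci: P(type A, Rh-positive) = 1/2 × 1 = 1/2.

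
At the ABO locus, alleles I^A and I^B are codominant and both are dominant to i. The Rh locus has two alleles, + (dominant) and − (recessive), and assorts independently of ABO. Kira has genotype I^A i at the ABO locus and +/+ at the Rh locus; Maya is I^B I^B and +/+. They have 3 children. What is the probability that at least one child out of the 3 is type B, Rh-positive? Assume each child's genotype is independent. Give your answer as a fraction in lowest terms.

ABO cross I^A i × I^B I^B → 1/2 B, 1/2 AB.
Rh cross +/+ × +/+ → 1 Rh+; so P(type B, Rh-positive) = 1/2 × 1 = 1/2 per child.
P(none) = (1/2)^3 = 1/8; P(at least one) = 1 − 1/8 = 7/8.

7/8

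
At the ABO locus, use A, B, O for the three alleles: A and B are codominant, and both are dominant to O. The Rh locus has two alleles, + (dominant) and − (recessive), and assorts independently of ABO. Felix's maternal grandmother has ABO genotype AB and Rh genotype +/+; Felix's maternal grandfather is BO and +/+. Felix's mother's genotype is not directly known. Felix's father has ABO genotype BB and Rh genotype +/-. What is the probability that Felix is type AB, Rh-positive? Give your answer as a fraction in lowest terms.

Felix's mother's ABO genotype from AB × BO: 1/4 AB, 1/4 AO, 1/4 BB, 1/4 BO.
Crossing each possibility with the father BB and summing P(type AB): 1/4·1/2 + 1/4·1/2 + 1/4·0 + 1/4·0 = 1/4.
Similarly for Rh via the mother's Rh distribution: P(Rh+) = 1.
Independent loci: 1/4 × 1 = 1/4.

1/4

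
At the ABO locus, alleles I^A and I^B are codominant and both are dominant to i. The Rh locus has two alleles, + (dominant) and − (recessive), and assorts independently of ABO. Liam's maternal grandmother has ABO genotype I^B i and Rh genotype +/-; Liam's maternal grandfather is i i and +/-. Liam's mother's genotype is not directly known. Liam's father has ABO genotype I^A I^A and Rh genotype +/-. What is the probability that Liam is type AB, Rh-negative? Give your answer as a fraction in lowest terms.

Liam's mother's ABO genotype from I^B i × i i: 1/2 I^B i, 1/2 i i.
Crossing each possibility with the father I^A I^A and summing P(type AB): 1/2·1/2 + 1/2·0 = 1/4.
Similarly for Rh via the mother's Rh distribution: P(Rh-) = 1/4.
Independent loci: 1/4 × 1/4 = 1/16.

1/16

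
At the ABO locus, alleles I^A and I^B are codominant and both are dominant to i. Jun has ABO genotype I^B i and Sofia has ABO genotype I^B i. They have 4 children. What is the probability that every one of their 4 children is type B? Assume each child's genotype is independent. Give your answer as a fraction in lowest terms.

81/256

ABO cross I^B i × I^B i → 1/4 O, 3/4 B.
So P(type B) = 3/4 per child.
All 4 independent: (3/4)^4 = 81/256.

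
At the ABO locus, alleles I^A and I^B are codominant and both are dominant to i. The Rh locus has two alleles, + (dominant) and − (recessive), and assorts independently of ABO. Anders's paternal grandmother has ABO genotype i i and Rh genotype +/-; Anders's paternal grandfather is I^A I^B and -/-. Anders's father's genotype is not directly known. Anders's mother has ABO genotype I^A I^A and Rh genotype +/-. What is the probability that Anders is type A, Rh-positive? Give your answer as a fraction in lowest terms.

15/32

Anders's father's ABO genotype from i i × I^A I^B: 1/2 I^A i, 1/2 I^B i.
Crossing each possibility with the mother I^A I^A and summing P(type A): 1/2·1 + 1/2·1/2 = 3/4.
Similarly for Rh via the father's Rh distribution: P(Rh+) = 5/8.
Independent loci: 3/4 × 5/8 = 15/32.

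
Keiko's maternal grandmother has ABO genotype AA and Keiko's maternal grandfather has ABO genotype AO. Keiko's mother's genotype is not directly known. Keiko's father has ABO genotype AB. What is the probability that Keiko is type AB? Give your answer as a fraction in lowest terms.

Keiko's mother's ABO genotype from AA × AO: 1/2 AA, 1/2 AO.
Crossing each possibility with the father AB and summing P(type AB): 1/2·1/2 + 1/2·1/4 = 3/8.

3/8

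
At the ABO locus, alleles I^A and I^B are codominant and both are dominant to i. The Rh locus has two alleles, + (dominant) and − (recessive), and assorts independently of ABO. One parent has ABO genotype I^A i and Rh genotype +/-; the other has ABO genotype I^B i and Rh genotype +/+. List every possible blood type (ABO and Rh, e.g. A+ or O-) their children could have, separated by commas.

Gametes from I^A i × I^B i give offspring ABO genotypes I^A I^B, I^A i, I^B i, i i, i.e. phenotypes O, A, B, AB.
Rh cross +/- × +/+ → phenotypes Rh+.
Combining independently: O+, A+, B+, AB+.

O+, A+, B+, AB+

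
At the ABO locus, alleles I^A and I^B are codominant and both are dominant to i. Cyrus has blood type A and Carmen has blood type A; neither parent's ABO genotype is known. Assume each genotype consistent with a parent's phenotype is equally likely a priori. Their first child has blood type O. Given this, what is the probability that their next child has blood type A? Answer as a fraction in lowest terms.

3/4

Possible genotypes: Cyrus ∈ {I^A I^A, I^A i}; Carmen ∈ {I^A I^A, I^A i}.
Weight each parental genotype pair by prior × P(type-O child):
  I^A i × I^A i: posterior weight 1; P(next child type A) = 3/4.
Weighted sum = 3/4.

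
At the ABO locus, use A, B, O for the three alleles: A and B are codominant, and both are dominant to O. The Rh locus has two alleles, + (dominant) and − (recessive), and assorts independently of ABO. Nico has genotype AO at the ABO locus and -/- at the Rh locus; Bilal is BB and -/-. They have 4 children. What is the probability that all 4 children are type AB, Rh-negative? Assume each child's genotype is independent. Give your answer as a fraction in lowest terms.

ABO cross AO × BB → 1/2 B, 1/2 AB.
Rh cross -/- × -/- → 1 Rh-; so P(type AB, Rh-negative) = 1/2 × 1 = 1/2 per child.
All 4 independent: (1/2)^4 = 1/16.

1/16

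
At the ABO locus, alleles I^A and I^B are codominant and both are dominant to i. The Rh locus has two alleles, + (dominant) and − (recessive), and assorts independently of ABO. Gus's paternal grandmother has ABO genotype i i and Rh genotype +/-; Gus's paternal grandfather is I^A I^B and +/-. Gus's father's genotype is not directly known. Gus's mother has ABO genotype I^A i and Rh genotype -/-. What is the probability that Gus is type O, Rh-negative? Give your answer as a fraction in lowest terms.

Gus's father's ABO genotype from i i × I^A I^B: 1/2 I^A i, 1/2 I^B i.
Crossing each possibility with the mother I^A i and summing P(type O): 1/2·1/4 + 1/2·1/4 = 1/4.
Similarly for Rh via the father's Rh distribution: P(Rh-) = 1/2.
Independent loci: 1/4 × 1/2 = 1/8.

1/8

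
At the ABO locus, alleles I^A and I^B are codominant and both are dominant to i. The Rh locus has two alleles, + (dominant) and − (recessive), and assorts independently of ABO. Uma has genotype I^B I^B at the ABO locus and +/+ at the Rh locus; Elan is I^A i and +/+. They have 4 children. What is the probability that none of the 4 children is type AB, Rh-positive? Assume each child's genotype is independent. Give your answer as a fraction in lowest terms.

1/16

ABO cross I^B I^B × I^A i → 1/2 B, 1/2 AB.
Rh cross +/+ × +/+ → 1 Rh+; so P(type AB, Rh-positive) = 1/2 × 1 = 1/2 per child.
P(not type AB, Rh-positive) = 1/2 for one child; (1/2)^4 = 1/16.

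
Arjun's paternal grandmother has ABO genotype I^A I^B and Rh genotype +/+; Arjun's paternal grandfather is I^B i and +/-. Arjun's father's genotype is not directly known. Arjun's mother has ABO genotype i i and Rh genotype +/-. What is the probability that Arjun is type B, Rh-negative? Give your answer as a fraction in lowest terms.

1/16

Arjun's father's ABO genotype from I^A I^B × I^B i: 1/4 I^A I^B, 1/4 I^A i, 1/4 I^B I^B, 1/4 I^B i.
Crossing each possibility with the mother i i and summing P(type B): 1/4·1/2 + 1/4·0 + 1/4·1 + 1/4·1/2 = 1/2.
Similarly for Rh via the father's Rh distribution: P(Rh-) = 1/8.
Independent loci: 1/2 × 1/8 = 1/16.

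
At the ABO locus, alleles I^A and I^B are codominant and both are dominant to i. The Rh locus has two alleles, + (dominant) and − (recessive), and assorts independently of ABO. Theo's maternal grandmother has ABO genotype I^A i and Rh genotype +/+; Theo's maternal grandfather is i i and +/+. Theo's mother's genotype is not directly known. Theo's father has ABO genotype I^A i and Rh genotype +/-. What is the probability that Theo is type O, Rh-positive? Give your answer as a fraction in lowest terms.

3/8

Theo's mother's ABO genotype from I^A i × i i: 1/2 I^A i, 1/2 i i.
Crossing each possibility with the father I^A i and summing P(type O): 1/2·1/4 + 1/2·1/2 = 3/8.
Similarly for Rh via the mother's Rh distribution: P(Rh+) = 1.
Independent loci: 3/8 × 1 = 3/8.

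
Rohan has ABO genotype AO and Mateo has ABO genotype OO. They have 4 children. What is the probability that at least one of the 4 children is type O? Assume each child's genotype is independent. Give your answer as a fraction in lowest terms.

15/16

ABO cross AO × OO → 1/2 O, 1/2 A.
So P(type O) = 1/2 per child.
P(none) = (1/2)^4 = 1/16; P(at least one) = 1 − 1/16 = 15/16.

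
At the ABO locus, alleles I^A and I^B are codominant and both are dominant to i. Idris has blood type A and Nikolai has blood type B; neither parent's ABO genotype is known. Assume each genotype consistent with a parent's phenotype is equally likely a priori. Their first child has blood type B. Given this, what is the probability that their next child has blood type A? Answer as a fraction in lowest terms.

Possible genotypes: Idris ∈ {I^A I^A, I^A i}; Nikolai ∈ {I^B I^B, I^B i}.
Weight each parental genotype pair by prior × P(type-B child):
  I^A i × I^B I^B: posterior weight 2/3; P(next child type A) = 0.
  I^A i × I^B i: posterior weight 1/3; P(next child type A) = 1/4.
Weighted sum = 1/12.

1/12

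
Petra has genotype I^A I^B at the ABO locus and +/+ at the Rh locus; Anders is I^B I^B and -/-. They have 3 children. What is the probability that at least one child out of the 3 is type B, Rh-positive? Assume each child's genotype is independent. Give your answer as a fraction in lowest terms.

7/8

ABO cross I^A I^B × I^B I^B → 1/2 B, 1/2 AB.
Rh cross +/+ × -/- → 1 Rh+; so P(type B, Rh-positive) = 1/2 × 1 = 1/2 per child.
P(none) = (1/2)^3 = 1/8; P(at least one) = 1 − 1/8 = 7/8.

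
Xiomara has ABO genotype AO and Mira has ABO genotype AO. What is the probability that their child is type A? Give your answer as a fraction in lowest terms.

3/4

ABO cross AO × AO → offspring phenotypes: 1/4 O, 3/4 A.
So P(type A) = 3/4.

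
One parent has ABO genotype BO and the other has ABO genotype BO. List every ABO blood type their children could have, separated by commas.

Gametes from BO × BO give offspring ABO genotypes BB, BO, OO, i.e. phenotypes O, B.

O, B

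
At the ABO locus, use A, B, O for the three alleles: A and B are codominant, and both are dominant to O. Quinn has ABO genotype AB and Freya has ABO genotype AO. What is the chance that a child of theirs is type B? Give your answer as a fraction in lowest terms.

ABO cross AB × AO → offspring phenotypes: 1/2 A, 1/4 B, 1/4 AB.
So P(type B) = 1/4.

1/4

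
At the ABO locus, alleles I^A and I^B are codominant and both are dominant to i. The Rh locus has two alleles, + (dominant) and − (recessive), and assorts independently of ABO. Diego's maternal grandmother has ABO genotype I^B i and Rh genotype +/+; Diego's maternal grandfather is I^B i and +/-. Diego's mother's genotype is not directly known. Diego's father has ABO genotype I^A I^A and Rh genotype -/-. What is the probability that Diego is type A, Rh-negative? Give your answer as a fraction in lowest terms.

Diego's mother's ABO genotype from I^B i × I^B i: 1/4 I^B I^B, 1/2 I^B i, 1/4 i i.
Crossing each possibility with the father I^A I^A and summing P(type A): 1/4·0 + 1/2·1/2 + 1/4·1 = 1/2.
Similarly for Rh via the mother's Rh distribution: P(Rh-) = 1/4.
Independent loci: 1/2 × 1/4 = 1/8.

1/8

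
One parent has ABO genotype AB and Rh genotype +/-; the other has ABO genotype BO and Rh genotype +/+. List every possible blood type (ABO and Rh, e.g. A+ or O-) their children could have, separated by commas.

A+, B+, AB+

Gametes from AB × BO give offspring ABO genotypes AB, AO, BB, BO, i.e. phenotypes A, B, AB.
Rh cross +/- × +/+ → phenotypes Rh+.
Combining independently: A+, B+, AB+.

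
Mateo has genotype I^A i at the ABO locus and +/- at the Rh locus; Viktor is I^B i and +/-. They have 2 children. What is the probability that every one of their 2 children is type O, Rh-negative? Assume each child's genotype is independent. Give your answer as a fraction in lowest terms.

1/256

ABO cross I^A i × I^B i → 1/4 O, 1/4 A, 1/4 B, 1/4 AB.
Rh cross +/- × +/- → 3/4 Rh+, 1/4 Rh-; so P(type O, Rh-negative) = 1/4 × 1/4 = 1/16 per child.
All 2 independent: (1/16)^2 = 1/256.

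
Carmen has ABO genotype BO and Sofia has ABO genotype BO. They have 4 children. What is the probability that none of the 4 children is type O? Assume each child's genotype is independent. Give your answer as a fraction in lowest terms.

81/256

ABO cross BO × BO → 1/4 O, 3/4 B.
So P(type O) = 1/4 per child.
P(not type O) = 3/4 for one child; (3/4)^4 = 81/256.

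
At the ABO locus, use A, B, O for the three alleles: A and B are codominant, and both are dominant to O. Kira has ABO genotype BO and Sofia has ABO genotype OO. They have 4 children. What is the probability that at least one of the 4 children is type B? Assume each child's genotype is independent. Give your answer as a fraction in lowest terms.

ABO cross BO × OO → 1/2 O, 1/2 B.
So P(type B) = 1/2 per child.
P(none) = (1/2)^4 = 1/16; P(at least one) = 1 − 1/16 = 15/16.

15/16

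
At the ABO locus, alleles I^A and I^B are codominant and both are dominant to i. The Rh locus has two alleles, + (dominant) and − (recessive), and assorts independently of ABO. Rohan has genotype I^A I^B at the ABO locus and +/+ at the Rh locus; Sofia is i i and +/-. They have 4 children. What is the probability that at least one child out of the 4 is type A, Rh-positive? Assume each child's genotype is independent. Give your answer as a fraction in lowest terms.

ABO cross I^A I^B × i i → 1/2 A, 1/2 B.
Rh cross +/+ × +/- → 1 Rh+; so P(type A, Rh-positive) = 1/2 × 1 = 1/2 per child.
P(none) = (1/2)^4 = 1/16; P(at least one) = 1 − 1/16 = 15/16.

15/16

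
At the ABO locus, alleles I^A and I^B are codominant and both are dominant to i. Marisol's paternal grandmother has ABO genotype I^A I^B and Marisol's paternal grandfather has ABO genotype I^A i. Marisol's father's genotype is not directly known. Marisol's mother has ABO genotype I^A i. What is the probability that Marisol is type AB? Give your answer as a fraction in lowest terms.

Marisol's father's ABO genotype from I^A I^B × I^A i: 1/4 I^A I^A, 1/4 I^A I^B, 1/4 I^A i, 1/4 I^B i.
Crossing each possibility with the mother I^A i and summing P(type AB): 1/4·0 + 1/4·1/4 + 1/4·0 + 1/4·1/4 = 1/8.

1/8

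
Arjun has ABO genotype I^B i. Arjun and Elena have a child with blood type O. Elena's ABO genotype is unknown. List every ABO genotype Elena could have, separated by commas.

I^A i, I^B i, i i

For each candidate genotype of Elena, check whether crossing it with I^B i can produce every observed child phenotype.
  I^A I^A → possible child types {A, AB} ✗
  I^A I^B → possible child types {A, B, AB} ✗
  I^A i → possible child types {O, A, B, AB} ✓
  I^B I^B → possible child types {B} ✗
  I^B i → possible child types {O, B} ✓
  i i → possible child types {O, B} ✓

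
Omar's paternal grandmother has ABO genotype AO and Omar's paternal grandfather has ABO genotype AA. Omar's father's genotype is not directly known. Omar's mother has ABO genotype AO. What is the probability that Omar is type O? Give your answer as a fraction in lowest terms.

Omar's father's ABO genotype from AO × AA: 1/2 AA, 1/2 AO.
Crossing each possibility with the mother AO and summing P(type O): 1/2·0 + 1/2·1/4 = 1/8.

1/8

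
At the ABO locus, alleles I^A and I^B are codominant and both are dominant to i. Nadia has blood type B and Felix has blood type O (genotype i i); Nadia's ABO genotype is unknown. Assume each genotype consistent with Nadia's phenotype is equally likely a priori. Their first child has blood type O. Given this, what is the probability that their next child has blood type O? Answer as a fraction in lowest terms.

1/2

Possible genotypes: Nadia ∈ {I^B I^B, I^B i}; Felix ∈ {i i}.
Weight each parental genotype pair by prior × P(type-O child):
  I^B i × i i: posterior weight 1; P(next child type O) = 1/2.
Weighted sum = 1/2.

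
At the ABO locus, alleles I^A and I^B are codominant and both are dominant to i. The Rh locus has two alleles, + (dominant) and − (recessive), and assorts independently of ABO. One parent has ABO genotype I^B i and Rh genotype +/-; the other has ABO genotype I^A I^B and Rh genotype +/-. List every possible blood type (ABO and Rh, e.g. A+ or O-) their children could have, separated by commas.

Gametes from I^B i × I^A I^B give offspring ABO genotypes I^A I^B, I^A i, I^B I^B, I^B i, i.e. phenotypes A, B, AB.
Rh cross +/- × +/- → phenotypes Rh+, Rh-.
Combining independently: A+, A-, B+, B-, AB+, AB-.

A+, A-, B+, B-, AB+, AB-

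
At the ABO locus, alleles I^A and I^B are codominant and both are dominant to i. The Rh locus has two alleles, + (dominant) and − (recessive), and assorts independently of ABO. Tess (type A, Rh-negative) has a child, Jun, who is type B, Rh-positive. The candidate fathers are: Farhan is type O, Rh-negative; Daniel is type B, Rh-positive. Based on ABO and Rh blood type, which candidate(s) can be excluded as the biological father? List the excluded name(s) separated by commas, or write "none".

A candidate is excluded only if no genotype consistent with his phenotype could produce a type B, Rh-positive child with a type A, Rh-negative mother.
Farhan (type O, Rh-): no genotype consistent with that phenotype can produce a type-B Rh+ child with a type-A mother.

Farhan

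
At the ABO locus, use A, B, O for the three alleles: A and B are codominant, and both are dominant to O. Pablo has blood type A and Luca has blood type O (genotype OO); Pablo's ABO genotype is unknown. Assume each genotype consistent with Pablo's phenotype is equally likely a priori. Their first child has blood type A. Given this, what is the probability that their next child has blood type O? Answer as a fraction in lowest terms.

Possible genotypes: Pablo ∈ {AA, AO}; Luca ∈ {OO}.
Weight each parental genotype pair by prior × P(type-A child):
  AA × OO: posterior weight 2/3; P(next child type O) = 0.
  AO × OO: posterior weight 1/3; P(next child type O) = 1/2.
Weighted sum = 1/6.

1/6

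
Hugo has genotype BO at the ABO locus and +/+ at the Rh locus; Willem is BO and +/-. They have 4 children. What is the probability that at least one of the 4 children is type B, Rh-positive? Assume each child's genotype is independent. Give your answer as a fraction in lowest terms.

ABO cross BO × BO → 1/4 O, 3/4 B.
Rh cross +/+ × +/- → 1 Rh+; so P(type B, Rh-positive) = 3/4 × 1 = 3/4 per child.
P(none) = (1/4)^4 = 1/256; P(at least one) = 1 − 1/256 = 255/256.

255/256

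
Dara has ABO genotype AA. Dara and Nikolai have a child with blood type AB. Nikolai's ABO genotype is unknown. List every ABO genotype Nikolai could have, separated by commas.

AB, BB, BO

For each candidate genotype of Nikolai, check whether crossing it with AA can produce every observed child phenotype.
  AA → possible child types {A} ✗
  AB → possible child types {A, AB} ✓
  AO → possible child types {A} ✗
  BB → possible child types {AB} ✓
  BO → possible child types {A, AB} ✓
  OO → possible child types {A} ✗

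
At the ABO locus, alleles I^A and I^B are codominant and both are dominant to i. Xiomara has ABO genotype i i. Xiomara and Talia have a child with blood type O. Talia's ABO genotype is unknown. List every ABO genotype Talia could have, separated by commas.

For each candidate genotype of Talia, check whether crossing it with i i can produce every observed child phenotype.
  I^A I^A → possible child types {A} ✗
  I^A I^B → possible child types {A, B} ✗
  I^A i → possible child types {O, A} ✓
  I^B I^B → possible child types {B} ✗
  I^B i → possible child types {O, B} ✓
  i i → possible child types {O} ✓

I^A i, I^B i, i i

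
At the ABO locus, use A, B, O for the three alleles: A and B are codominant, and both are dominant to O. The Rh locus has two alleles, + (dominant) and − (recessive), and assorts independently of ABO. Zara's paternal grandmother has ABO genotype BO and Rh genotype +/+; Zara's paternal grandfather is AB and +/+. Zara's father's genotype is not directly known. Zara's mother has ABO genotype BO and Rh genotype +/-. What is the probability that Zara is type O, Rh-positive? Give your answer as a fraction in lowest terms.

1/8

Zara's father's ABO genotype from BO × AB: 1/4 AB, 1/4 AO, 1/4 BB, 1/4 BO.
Crossing each possibility with the mother BO and summing P(type O): 1/4·0 + 1/4·1/4 + 1/4·0 + 1/4·1/4 = 1/8.
Similarly for Rh via the father's Rh distribution: P(Rh+) = 1.
Independent loci: 1/8 × 1 = 1/8.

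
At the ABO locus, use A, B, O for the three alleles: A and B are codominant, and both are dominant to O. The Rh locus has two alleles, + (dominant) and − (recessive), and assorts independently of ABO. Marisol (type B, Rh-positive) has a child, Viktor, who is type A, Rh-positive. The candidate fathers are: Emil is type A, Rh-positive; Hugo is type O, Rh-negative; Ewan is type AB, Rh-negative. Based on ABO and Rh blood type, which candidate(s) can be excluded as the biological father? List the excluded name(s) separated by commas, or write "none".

A candidate is excluded only if no genotype consistent with his phenotype could produce a type A, Rh-positive child with a type B, Rh-positive mother.
Hugo (type O, Rh-): no genotype consistent with that phenotype can produce a type-A Rh+ child with a type-B mother.

Hugo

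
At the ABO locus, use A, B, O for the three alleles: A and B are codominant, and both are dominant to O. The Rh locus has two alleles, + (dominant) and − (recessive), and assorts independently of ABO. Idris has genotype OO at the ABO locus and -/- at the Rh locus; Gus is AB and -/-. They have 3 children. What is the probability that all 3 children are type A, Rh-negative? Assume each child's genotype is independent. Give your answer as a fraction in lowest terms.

1/8

ABO cross OO × AB → 1/2 A, 1/2 B.
Rh cross -/- × -/- → 1 Rh-; so P(type A, Rh-negative) = 1/2 × 1 = 1/2 per child.
All 3 independent: (1/2)^3 = 1/8.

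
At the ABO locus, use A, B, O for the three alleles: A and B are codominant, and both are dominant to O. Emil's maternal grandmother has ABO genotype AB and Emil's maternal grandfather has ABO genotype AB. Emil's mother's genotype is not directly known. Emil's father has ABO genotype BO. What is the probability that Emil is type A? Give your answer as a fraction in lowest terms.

Emil's mother's ABO genotype from AB × AB: 1/4 AA, 1/2 AB, 1/4 BB.
Crossing each possibility with the father BO and summing P(type A): 1/4·1/2 + 1/2·1/4 + 1/4·0 = 1/4.

1/4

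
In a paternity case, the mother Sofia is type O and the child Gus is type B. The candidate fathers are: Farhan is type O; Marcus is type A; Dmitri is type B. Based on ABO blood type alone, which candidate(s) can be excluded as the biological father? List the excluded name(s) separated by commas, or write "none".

A candidate is excluded only if no genotype consistent with his phenotype could produce a type B child with a type O mother.
Farhan (type O): no genotype consistent with that phenotype can produce a type-B child with a type-O mother.
Marcus (type A): no genotype consistent with that phenotype can produce a type-B child with a type-O mother.

Farhan, Marcus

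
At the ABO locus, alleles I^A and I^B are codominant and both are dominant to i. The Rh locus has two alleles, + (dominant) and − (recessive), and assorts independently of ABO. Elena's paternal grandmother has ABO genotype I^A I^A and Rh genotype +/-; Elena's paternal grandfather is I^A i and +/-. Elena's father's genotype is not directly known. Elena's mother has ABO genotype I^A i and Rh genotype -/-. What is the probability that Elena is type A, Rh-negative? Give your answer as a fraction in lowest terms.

Elena's father's ABO genotype from I^A I^A × I^A i: 1/2 I^A I^A, 1/2 I^A i.
Crossing each possibility with the mother I^A i and summing P(type A): 1/2·1 + 1/2·3/4 = 7/8.
Similarly for Rh via the father's Rh distribution: P(Rh-) = 1/2.
Independent loci: 7/8 × 1/2 = 7/16.

7/16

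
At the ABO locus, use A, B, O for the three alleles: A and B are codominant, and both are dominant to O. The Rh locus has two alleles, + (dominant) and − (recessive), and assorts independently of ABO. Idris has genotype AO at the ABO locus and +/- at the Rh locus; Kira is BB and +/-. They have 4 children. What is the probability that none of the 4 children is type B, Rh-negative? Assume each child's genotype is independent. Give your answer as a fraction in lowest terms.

ABO cross AO × BB → 1/2 B, 1/2 AB.
Rh cross +/- × +/- → 3/4 Rh+, 1/4 Rh-; so P(type B, Rh-negative) = 1/2 × 1/4 = 1/8 per child.
P(not type B, Rh-negative) = 7/8 for one child; (7/8)^4 = 2401/4096.

2401/4096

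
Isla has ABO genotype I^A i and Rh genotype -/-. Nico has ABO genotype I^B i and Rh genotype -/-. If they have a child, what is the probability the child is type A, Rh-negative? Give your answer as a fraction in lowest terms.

ABO cross I^A i × I^B i → offspring phenotypes: 1/4 O, 1/4 A, 1/4 B, 1/4 AB.
Rh cross -/- × -/- → 1 Rh-.
Independent loci: P(type A, Rh-negative) = 1/4 × 1 = 1/4.

1/4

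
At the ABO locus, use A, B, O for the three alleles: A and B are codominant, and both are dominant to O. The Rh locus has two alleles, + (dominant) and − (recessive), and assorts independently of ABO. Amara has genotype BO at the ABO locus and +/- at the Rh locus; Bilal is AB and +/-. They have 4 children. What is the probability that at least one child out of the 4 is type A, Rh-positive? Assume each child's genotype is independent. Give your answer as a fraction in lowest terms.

36975/65536

ABO cross BO × AB → 1/4 A, 1/2 B, 1/4 AB.
Rh cross +/- × +/- → 3/4 Rh+, 1/4 Rh-; so P(type A, Rh-positive) = 1/4 × 3/4 = 3/16 per child.
P(none) = (13/16)^4 = 28561/65536; P(at least one) = 1 − 28561/65536 = 36975/65536.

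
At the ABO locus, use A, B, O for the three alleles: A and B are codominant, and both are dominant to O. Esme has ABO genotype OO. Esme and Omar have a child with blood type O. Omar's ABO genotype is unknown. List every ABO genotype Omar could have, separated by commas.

For each candidate genotype of Omar, check whether crossing it with OO can produce every observed child phenotype.
  AA → possible child types {A} ✗
  AB → possible child types {A, B} ✗
  AO → possible child types {O, A} ✓
  BB → possible child types {B} ✗
  BO → possible child types {O, B} ✓
  OO → possible child types {O} ✓

AO, BO, OO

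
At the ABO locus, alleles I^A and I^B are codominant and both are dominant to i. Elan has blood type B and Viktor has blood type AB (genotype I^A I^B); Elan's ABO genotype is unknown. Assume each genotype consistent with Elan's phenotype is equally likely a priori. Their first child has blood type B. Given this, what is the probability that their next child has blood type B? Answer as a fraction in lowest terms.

1/2

Possible genotypes: Elan ∈ {I^B I^B, I^B i}; Viktor ∈ {I^A I^B}.
Weight each parental genotype pair by prior × P(type-B child):
  I^B I^B × I^A I^B: posterior weight 1/2; P(next child type B) = 1/2.
  I^B i × I^A I^B: posterior weight 1/2; P(next child type B) = 1/2.
Weighted sum = 1/2.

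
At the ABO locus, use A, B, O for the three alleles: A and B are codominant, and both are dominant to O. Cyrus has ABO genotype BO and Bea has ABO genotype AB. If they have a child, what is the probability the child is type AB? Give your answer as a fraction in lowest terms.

1/4

ABO cross BO × AB → offspring phenotypes: 1/4 A, 1/2 B, 1/4 AB.
So P(type AB) = 1/4.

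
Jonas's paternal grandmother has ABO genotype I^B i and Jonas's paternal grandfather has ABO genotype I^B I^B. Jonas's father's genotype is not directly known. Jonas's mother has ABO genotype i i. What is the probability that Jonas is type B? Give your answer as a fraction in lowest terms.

3/4

Jonas's father's ABO genotype from I^B i × I^B I^B: 1/2 I^B I^B, 1/2 I^B i.
Crossing each possibility with the mother i i and summing P(type B): 1/2·1 + 1/2·1/2 = 3/4.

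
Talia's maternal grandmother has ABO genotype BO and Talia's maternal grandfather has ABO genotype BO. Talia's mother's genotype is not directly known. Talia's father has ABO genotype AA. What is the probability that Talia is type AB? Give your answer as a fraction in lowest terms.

Talia's mother's ABO genotype from BO × BO: 1/4 BB, 1/2 BO, 1/4 OO.
Crossing each possibility with the father AA and summing P(type AB): 1/4·1 + 1/2·1/2 + 1/4·0 = 1/2.

1/2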